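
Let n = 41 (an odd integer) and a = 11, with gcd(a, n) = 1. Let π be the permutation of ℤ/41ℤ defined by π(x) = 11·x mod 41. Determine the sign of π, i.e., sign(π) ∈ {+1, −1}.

-1

Start at x=25: 25 → 29 → 32 → 24 → 18 → 34 → 5 → … (one orbit).
2 cycles of lengths [40, 1].
2 cycles on 41: each ℓ→(−1)^(ℓ−1), product (−1)^39 = -1.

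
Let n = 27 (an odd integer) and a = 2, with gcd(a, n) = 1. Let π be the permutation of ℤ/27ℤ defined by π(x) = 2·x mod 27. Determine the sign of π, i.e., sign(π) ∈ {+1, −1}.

Start at x=14: 14 → 1 → 2 → 4 → 8 → 16 → 5 → … (one orbit).
π_2 has 4 disjoint cycles with lengths [18, 6, 2, 1] on {0,…,26}.
sign(π) = (−1)^{n − #cycles} = (−1)^{27−4} = (−1)^23 = -1.
Via Zolotarev, sign(π_{2}) = (2|27) = -1.

-1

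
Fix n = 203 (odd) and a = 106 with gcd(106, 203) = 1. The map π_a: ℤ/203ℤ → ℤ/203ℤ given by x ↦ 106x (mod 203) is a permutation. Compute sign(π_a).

Trace 85: π^k(85) = [85, 78, 148, 57, 155, 190, 43] for k=0..6.
14 cycles of lengths [28, 28, 28, 28, 28, 28, 28, 1, 1, 1, 1, 1, 1, 1].
n − c = 203 − 14 = 189; sign = (−1)^189 = -1.
Via Zolotarev, sign(π_{106}) = (106|203) = -1.

-1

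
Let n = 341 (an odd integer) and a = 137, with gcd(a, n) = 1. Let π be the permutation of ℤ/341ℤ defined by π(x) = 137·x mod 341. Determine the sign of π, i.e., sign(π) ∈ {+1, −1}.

-1

Trace 56: π^k(56) = [56, 170, 102, 334, 64, 243, 214] for k=0..6.
Decompose π into cycles: lengths [30, 30, 30, 30, 30, 30, 30, 30, 30, 30, 30, 5, 5, 1] (14 cycles, including the fixed point 0).
With 14 cycles on 341 points, sign = (−1)^{341−14} = -1.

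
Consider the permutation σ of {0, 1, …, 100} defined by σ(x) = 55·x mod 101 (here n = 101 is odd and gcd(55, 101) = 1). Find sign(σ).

-1

Start at x=85: 85 → 29 → 80 → 57 → 4 → 18 → 81 → … (one orbit).
Cycle lengths of π_55 on ℤ/101ℤ: [100, 1]; 2 cycles in total.
101 − 2 = 99 transpositions; sign(π) = (−1)^99 = -1.
Via Zolotarev, sign(π_{55}) = (55|101) = -1.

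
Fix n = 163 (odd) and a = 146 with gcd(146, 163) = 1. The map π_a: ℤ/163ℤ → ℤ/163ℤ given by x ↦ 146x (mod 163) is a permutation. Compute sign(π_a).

Trace 36: π^k(36) = [36, 40, 135, 150, 58, 155, 136] for k=0..6.
Cycle type of π: 27×6 + 1; total 7 cycles.
sign(π) = (−1)^{n − #cycles} = (−1)^{163−7} = (−1)^156 = +1.
(146|163)_J = +1 (Zolotarev's lemma cross-check).

+1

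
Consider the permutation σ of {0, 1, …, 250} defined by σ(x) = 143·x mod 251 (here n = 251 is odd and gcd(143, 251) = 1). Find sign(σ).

Trace 3: π^k(3) = [3, 178, 103, 171, 106, 98, 209] for k=0..6.
The orbit structure of x ↦ 143x mod 251: 2 orbits of sizes [250, 1].
n − c = 251 − 2 = 249; sign = (−1)^249 = -1.

-1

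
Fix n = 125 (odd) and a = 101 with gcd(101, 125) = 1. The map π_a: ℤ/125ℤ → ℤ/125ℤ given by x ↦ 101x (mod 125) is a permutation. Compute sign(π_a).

Trace 26: π^k(26) = [26, 1, 101, 76, 51] for k=0..4.
π_101 has 45 disjoint cycles with lengths [5, 5, 5, 5, 5, 5, 5, 5, 5, 5, 5, 5, 5, 5, 5, 5, 5, 5, 5, 5, 1, 1, 1, 1, 1, 1, 1, 1, 1, 1, 1, 1, 1, 1, 1, 1, 1, 1, 1, 1, 1, 1, 1, 1, 1] on {0,…,124}.
Σ(ℓ_i−1) = 125−45 = 80; sign = (−1)^80 = +1.

+1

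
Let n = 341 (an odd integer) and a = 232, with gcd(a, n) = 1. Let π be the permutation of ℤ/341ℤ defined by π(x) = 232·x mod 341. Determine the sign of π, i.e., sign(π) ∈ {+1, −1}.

Orbit of 221 under x↦232x: [221, 122, 1, 232, 287, 89, 188]… (length divides ord_341(232)).
π_232 has 44 disjoint cycles with lengths [10, 10, 10, 10, 10, 10, 10, 10, 10, 10, 10, 10, 10, 10, 10, 10, 10, 10, 10, 10, 10, 10, 10, 10, 10, 10, 10, 10, 10, 10, 10, 10, 10, 1, 1, 1, 1, 1, 1, 1, 1, 1, 1, 1] on {0,…,340}.
44 cycles on 341: each ℓ→(−1)^(ℓ−1), product (−1)^297 = -1.

-1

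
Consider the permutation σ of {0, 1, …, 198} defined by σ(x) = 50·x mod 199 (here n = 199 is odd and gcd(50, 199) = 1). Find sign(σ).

+1

Trace 31: π^k(31) = [31, 157, 89, 72, 18, 104, 26] for k=0..6.
π_50 has 3 disjoint cycles with lengths [99, 99, 1] on {0,…,198}.
With 3 cycles on 199 points, sign = (−1)^{199−3} = +1.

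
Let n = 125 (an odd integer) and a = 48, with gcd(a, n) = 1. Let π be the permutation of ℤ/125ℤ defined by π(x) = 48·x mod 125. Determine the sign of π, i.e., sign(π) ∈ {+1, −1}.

Trace 67: π^k(67) = [67, 91, 118, 39, 122, 106, 88] for k=0..6.
The orbit structure of x ↦ 48x mod 125: 4 orbits of sizes [100, 20, 4, 1].
sign(π) = (−1)^{n − #cycles} = (−1)^{125−4} = (−1)^121 = -1.
Via Zolotarev, sign(π_{48}) = (48|125) = -1.

-1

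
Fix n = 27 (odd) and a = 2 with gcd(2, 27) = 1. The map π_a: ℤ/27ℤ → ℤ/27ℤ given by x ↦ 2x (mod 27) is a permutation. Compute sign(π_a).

-1

Orbit of 7 under x↦2x: [7, 14, 1, 2, 4, 8, 16]… (length divides ord_27(2)).
π_2 has 4 disjoint cycles with lengths [18, 6, 2, 1] on {0,…,26}.
4 cycles on 27: each ℓ→(−1)^(ℓ−1), product (−1)^23 = -1.
Via Zolotarev, sign(π_{2}) = (2|27) = -1.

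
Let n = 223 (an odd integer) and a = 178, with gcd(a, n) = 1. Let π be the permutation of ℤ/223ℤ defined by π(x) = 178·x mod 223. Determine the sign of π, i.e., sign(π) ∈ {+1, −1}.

+1

Start at x=63: 63 → 64 → 19 → 37 → 119 → 220 → 135 → … (one orbit).
Cycle type of π: 111×2 + 1; total 3 cycles.
3 cycles on 223: each ℓ→(−1)^(ℓ−1), product (−1)^220 = +1.
The Jacobi symbol (178|223) = +1 (Zolotarev) agrees.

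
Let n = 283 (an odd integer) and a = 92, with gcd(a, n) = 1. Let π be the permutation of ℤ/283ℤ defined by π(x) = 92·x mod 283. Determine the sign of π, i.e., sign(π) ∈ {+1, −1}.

+1

Start at x=103: 103 → 137 → 152 → 117 → 10 → 71 → 23 → … (one orbit).
π_92 has 3 disjoint cycles with lengths [141, 141, 1] on {0,…,282}.
283 − 3 = 280 transpositions; sign(π) = (−1)^280 = +1.
Via Zolotarev, sign(π_{92}) = (92|283) = +1.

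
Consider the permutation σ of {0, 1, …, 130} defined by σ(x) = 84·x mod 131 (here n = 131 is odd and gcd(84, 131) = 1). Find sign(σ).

Start at x=62: 62 → 99 → 63 → 52 → 45 → 112 → 107 → … (one orbit).
The orbit structure of x ↦ 84x mod 131: 11 orbits of sizes [13, 13, 13, 13, 13, 13, 13, 13, 13, 13, 1].
131 − 11 = 120 transpositions; sign(π) = (−1)^120 = +1.
Zolotarev: (84|131) = +1, matching the cycle-count sign.

+1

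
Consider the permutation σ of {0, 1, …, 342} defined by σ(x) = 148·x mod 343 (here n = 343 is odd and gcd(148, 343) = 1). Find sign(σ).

Trace 295: π^k(295) = [295, 99, 246, 50, 197, 1, 148] for k=0..6.
The orbit structure of x ↦ 148x mod 343: 91 orbits of sizes [7, 7, 7, 7, 7, 7, 7, 7, 7, 7, 7, 7, 7, 7, 7, 7, 7, 7, 7, 7, 7, 7, 7, 7, 7, 7, 7, 7, 7, 7, 7, 7, 7, 7, 7, 7, 7, 7, 7, 7, 7, 7, 1, 1, 1, 1, 1, 1, 1, 1, 1, 1, 1, 1, 1, 1, 1, 1, 1, 1, 1, 1, 1, 1, 1, 1, 1, 1, 1, 1, 1, 1, 1, 1, 1, 1, 1, 1, 1, 1, 1, 1, 1, 1, 1, 1, 1, 1, 1, 1, 1].
Σ(ℓ_i−1) = 343−91 = 252; sign = (−1)^252 = +1.
Check: (148/343) = +1 by Zolotarev.

+1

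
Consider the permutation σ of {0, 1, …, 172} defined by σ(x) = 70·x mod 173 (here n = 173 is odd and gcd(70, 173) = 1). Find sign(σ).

-1

Start at x=19: 19 → 119 → 26 → 90 → 72 → 23 → 53 → … (one orbit).
2 cycles of lengths [172, 1].
Σ(ℓ_i−1) = 173−2 = 171; sign = (−1)^171 = -1.
Check: (70/173) = -1 by Zolotarev.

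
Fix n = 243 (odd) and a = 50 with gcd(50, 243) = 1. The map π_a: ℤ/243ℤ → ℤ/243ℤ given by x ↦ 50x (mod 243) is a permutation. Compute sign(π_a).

-1

Start at x=55: 55 → 77 → 205 → 44 → 13 → 164 → 181 → … (one orbit).
Decompose π into cycles: lengths [162, 54, 18, 6, 2, 1] (6 cycles, including the fixed point 0).
6 cycles on 243: each ℓ→(−1)^(ℓ−1), product (−1)^237 = -1.
Via Zolotarev, sign(π_{50}) = (50|243) = -1.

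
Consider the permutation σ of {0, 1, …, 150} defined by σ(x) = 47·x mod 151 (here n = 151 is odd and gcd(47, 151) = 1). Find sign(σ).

+1

Trace 10: π^k(10) = [10, 17, 44, 105, 103, 9, 121] for k=0..6.
π_47 has 3 disjoint cycles with lengths [75, 75, 1] on {0,…,150}.
3 cycles on 151: each ℓ→(−1)^(ℓ−1), product (−1)^148 = +1.
Zolotarev: (47|151) = +1, matching the cycle-count sign.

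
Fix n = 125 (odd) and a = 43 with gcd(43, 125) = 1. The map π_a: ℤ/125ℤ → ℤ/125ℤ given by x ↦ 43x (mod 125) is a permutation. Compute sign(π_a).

-1

Orbit of 18 under x↦43x: [18, 24, 32, 1, 43, 99, 7]… (length divides ord_125(43)).
The orbit structure of x ↦ 43x mod 125: 12 orbits of sizes [20, 20, 20, 20, 20, 4, 4, 4, 4, 4, 4, 1].
sign(π) = (−1)^{n − #cycles} = (−1)^{125−12} = (−1)^113 = -1.
Via Zolotarev, sign(π_{43}) = (43|125) = -1.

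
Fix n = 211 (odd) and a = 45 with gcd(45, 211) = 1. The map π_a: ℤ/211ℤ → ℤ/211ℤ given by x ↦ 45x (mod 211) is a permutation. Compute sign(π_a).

+1

Start at x=178: 178 → 203 → 62 → 47 → 5 → 14 → 208 → … (one orbit).
3 cycles of lengths [105, 105, 1].
sign(π) = (−1)^{n − #cycles} = (−1)^{211−3} = (−1)^208 = +1.
Check: (45/211) = +1 by Zolotarev.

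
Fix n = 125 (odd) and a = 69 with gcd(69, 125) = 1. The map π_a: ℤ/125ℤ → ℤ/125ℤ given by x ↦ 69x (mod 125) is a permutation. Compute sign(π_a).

+1

Trace 51: π^k(51) = [51, 19, 61, 84, 46, 49, 6] for k=0..6.
The orbit structure of x ↦ 69x mod 125: 7 orbits of sizes [50, 50, 10, 10, 2, 2, 1].
7 cycles on 125: each ℓ→(−1)^(ℓ−1), product (−1)^118 = +1.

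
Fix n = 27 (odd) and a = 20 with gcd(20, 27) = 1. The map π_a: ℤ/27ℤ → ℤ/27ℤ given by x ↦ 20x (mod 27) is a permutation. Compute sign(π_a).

-1

Trace 14: π^k(14) = [14, 10, 11, 4, 26, 7, 5] for k=0..6.
The orbit structure of x ↦ 20x mod 27: 4 orbits of sizes [18, 6, 2, 1].
With 4 cycles on 27 points, sign = (−1)^{27−4} = -1.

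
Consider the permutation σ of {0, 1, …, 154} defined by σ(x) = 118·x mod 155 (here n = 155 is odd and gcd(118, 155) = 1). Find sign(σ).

Trace 67: π^k(67) = [67, 1, 118, 129, 32, 56, 98] for k=0..6.
Cycle type of π: 12×10 + 4 + 3×10 + 1; total 22 cycles.
155 − 22 = 133 transpositions; sign(π) = (−1)^133 = -1.

-1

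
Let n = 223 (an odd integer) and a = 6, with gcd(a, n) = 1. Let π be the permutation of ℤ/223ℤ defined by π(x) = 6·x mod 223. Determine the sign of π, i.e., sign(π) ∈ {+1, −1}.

-1

Orbit of 199 under x↦6x: [199, 79, 28, 168, 116, 27, 162]… (length divides ord_223(6)).
2 cycles of lengths [222, 1].
Σ(ℓ_i−1) = 223−2 = 221; sign = (−1)^221 = -1.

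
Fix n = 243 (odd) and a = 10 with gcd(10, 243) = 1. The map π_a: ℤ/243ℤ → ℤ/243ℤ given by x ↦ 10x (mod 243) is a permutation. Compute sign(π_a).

Orbit of 172 under x↦10x: [172, 19, 190, 199, 46, 217, 226]… (length divides ord_243(10)).
Decompose π into cycles: lengths [27, 27, 27, 27, 27, 27, 9, 9, 9, 9, 9, 9, 3, 3, 3, 3, 3, 3, 1, 1, 1, 1, 1, 1, 1, 1, 1] (27 cycles, including the fixed point 0).
sign(π) = (−1)^{n − #cycles} = (−1)^{243−27} = (−1)^216 = +1.
Zolotarev: (10|243) = +1, matching the cycle-count sign.

+1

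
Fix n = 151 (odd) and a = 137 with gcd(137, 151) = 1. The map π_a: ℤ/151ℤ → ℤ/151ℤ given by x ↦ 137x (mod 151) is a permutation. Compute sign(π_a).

+1

Start at x=18: 18 → 50 → 55 → 136 → 59 → 80 → 88 → … (one orbit).
Decompose π into cycles: lengths [75, 75, 1] (3 cycles, including the fixed point 0).
3 cycles on 151: each ℓ→(−1)^(ℓ−1), product (−1)^148 = +1.
The Jacobi symbol (137|151) = +1 (Zolotarev) agrees.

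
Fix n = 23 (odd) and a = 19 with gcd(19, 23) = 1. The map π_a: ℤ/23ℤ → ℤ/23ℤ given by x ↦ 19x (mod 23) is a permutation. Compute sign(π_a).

-1

Start at x=10: 10 → 6 → 22 → 4 → 7 → 18 → 20 → … (one orbit).
Cycle type of π: 22 + 1; total 2 cycles.
With 2 cycles on 23 points, sign = (−1)^{23−2} = -1.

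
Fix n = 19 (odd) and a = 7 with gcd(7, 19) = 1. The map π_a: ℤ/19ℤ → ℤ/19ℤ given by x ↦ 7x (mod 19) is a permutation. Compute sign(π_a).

Start at x=7: 7 → 11 → 1 → 7 (one orbit).
7 cycles of lengths [3, 3, 3, 3, 3, 3, 1].
With 7 cycles on 19 points, sign = (−1)^{19−7} = +1.

+1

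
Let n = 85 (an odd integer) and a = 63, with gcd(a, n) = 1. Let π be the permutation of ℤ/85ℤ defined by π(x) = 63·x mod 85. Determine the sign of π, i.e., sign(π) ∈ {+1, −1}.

Trace 7: π^k(7) = [7, 16, 73, 9, 57, 21, 48] for k=0..6.
π_63 has 7 disjoint cycles with lengths [16, 16, 16, 16, 16, 4, 1] on {0,…,84}.
85 − 7 = 78 transpositions; sign(π) = (−1)^78 = +1.

+1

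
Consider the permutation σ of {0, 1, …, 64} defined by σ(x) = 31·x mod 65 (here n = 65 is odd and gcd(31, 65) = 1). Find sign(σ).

Start at x=51: 51 → 21 → 1 → 31 → 51 (one orbit).
Decompose π into cycles: lengths [4, 4, 4, 4, 4, 4, 4, 4, 4, 4, 4, 4, 4, 4, 4, 1, 1, 1, 1, 1] (20 cycles, including the fixed point 0).
sign(π) = (−1)^{n − #cycles} = (−1)^{65−20} = (−1)^45 = -1.
Zolotarev: (31|65) = -1, matching the cycle-count sign.

-1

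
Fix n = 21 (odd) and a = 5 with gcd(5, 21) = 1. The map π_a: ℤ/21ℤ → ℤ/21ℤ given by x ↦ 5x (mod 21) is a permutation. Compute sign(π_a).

+1

Orbit of 20 under x↦5x: [20, 16, 17, 1, 5, 4]… (length divides ord_21(5)).
5 cycles of lengths [6, 6, 6, 2, 1].
sign(π) = (−1)^{n − #cycles} = (−1)^{21−5} = (−1)^16 = +1.
The Jacobi symbol (5|21) = +1 (Zolotarev) agrees.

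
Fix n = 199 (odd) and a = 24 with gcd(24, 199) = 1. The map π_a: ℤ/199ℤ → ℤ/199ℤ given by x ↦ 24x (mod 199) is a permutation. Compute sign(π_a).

-1

Orbit of 175 under x↦24x: [175, 21, 106, 156, 162, 107, 180]… (length divides ord_199(24)).
The orbit structure of x ↦ 24x mod 199: 12 orbits of sizes [18, 18, 18, 18, 18, 18, 18, 18, 18, 18, 18, 1].
12 cycles on 199: each ℓ→(−1)^(ℓ−1), product (−1)^187 = -1.
The Jacobi symbol (24|199) = -1 (Zolotarev) agrees.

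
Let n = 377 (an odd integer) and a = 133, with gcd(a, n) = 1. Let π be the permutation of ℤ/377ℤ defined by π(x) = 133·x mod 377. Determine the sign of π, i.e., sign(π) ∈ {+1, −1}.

Trace 302: π^k(302) = [302, 204, 365, 289, 360, 1, 133] for k=0..6.
40 cycles of lengths [12, 12, 12, 12, 12, 12, 12, 12, 12, 12, 12, 12, 12, 12, 12, 12, 12, 12, 12, 12, 12, 12, 12, 12, 12, 12, 12, 12, 4, 4, 4, 4, 4, 4, 4, 3, 3, 3, 3, 1].
40 cycles on 377: each ℓ→(−1)^(ℓ−1), product (−1)^337 = -1.
Check: (133/377) = -1 by Zolotarev.

-1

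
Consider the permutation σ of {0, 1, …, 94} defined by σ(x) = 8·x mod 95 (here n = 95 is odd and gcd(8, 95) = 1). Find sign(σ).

Start at x=39: 39 → 27 → 26 → 18 → 49 → 12 → 1 → … (one orbit).
Decompose π into cycles: lengths [12, 12, 12, 12, 12, 12, 6, 6, 6, 4, 1] (11 cycles, including the fixed point 0).
11 cycles on 95: each ℓ→(−1)^(ℓ−1), product (−1)^84 = +1.
Check: (8/95) = +1 by Zolotarev.

+1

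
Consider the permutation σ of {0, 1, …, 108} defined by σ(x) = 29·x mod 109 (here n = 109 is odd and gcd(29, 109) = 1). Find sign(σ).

Orbit of 1 under x↦29x: [1, 29, 78, 82, 89, 74, 75]… (length divides ord_109(29)).
π_29 has 3 disjoint cycles with lengths [54, 54, 1] on {0,…,108}.
109 − 3 = 106 transpositions; sign(π) = (−1)^106 = +1.

+1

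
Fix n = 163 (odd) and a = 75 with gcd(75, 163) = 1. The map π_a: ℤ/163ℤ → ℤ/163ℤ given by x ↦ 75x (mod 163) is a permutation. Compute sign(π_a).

Start at x=112: 112 → 87 → 5 → 49 → 89 → 155 → 52 → … (one orbit).
Decompose π into cycles: lengths [162, 1] (2 cycles, including the fixed point 0).
2 cycles on 163: each ℓ→(−1)^(ℓ−1), product (−1)^161 = -1.

-1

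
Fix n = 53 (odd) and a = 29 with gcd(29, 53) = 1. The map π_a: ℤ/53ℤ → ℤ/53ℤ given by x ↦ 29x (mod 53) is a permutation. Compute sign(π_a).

Orbit of 25 under x↦29x: [25, 36, 37, 13, 6, 15, 11]… (length divides ord_53(29)).
Cycle lengths of π_29 on ℤ/53ℤ: [26, 26, 1]; 3 cycles in total.
3 cycles on 53: each ℓ→(−1)^(ℓ−1), product (−1)^50 = +1.

+1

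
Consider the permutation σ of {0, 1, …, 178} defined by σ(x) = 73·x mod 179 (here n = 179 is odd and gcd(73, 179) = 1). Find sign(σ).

Trace 158: π^k(158) = [158, 78, 145, 24, 141, 90, 126] for k=0..6.
Cycle type of π: 178 + 1; total 2 cycles.
Σ(ℓ_i−1) = 179−2 = 177; sign = (−1)^177 = -1.
The Jacobi symbol (73|179) = -1 (Zolotarev) agrees.

-1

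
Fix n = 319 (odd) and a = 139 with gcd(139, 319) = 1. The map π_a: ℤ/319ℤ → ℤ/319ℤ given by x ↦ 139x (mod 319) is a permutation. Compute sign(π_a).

-1

Start at x=170: 170 → 24 → 146 → 197 → 268 → 248 → 20 → … (one orbit).
Decompose π into cycles: lengths [70, 70, 70, 70, 10, 7, 7, 7, 7, 1] (10 cycles, including the fixed point 0).
10 cycles on 319: each ℓ→(−1)^(ℓ−1), product (−1)^309 = -1.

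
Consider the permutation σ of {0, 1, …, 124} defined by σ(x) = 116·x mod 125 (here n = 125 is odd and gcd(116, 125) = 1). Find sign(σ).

+1

Orbit of 1 under x↦116x: [1, 116, 81, 21, 61, 76, 66]… (length divides ord_125(116)).
Cycle type of π: 25×4 + 5×4 + 1×5; total 13 cycles.
Σ(ℓ_i−1) = 125−13 = 112; sign = (−1)^112 = +1.
Check: (116/125) = +1 by Zolotarev.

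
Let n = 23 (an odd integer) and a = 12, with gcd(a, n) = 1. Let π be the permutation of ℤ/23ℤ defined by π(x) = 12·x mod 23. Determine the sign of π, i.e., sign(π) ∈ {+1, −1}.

+1

Orbit of 16 under x↦12x: [16, 8, 4, 2, 1, 12, 6]… (length divides ord_23(12)).
Cycle lengths of π_12 on ℤ/23ℤ: [11, 11, 1]; 3 cycles in total.
With 3 cycles on 23 points, sign = (−1)^{23−3} = +1.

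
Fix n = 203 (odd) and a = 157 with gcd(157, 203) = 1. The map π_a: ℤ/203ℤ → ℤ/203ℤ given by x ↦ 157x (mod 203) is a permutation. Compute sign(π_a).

+1

Trace 17: π^k(17) = [17, 30, 41, 144, 75, 1, 157] for k=0..6.
Cycle lengths of π_157 on ℤ/203ℤ: [12, 12, 12, 12, 12, 12, 12, 12, 12, 12, 12, 12, 12, 12, 6, 4, 4, 4, 4, 4, 4, 4, 1]; 23 cycles in total.
Σ(ℓ_i−1) = 203−23 = 180; sign = (−1)^180 = +1.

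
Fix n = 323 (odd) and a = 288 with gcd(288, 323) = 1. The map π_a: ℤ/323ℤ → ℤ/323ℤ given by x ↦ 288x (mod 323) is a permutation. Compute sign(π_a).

Start at x=137: 137 → 50 → 188 → 203 → 1 → 288 → 256 → … (one orbit).
Cycle lengths of π_288 on ℤ/323ℤ: [18, 18, 18, 18, 18, 18, 18, 18, 18, 18, 18, 18, 18, 18, 18, 18, 18, 2, 2, 2, 2, 2, 2, 2, 2, 1]; 26 cycles in total.
n − c = 323 − 26 = 297; sign = (−1)^297 = -1.

-1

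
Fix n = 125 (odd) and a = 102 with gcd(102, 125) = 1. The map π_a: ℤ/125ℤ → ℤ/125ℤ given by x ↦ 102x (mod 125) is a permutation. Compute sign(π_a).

-1

Trace 18: π^k(18) = [18, 86, 22, 119, 13, 76, 2] for k=0..6.
Cycle type of π: 100 + 20 + 4 + 1; total 4 cycles.
125 − 4 = 121 transpositions; sign(π) = (−1)^121 = -1.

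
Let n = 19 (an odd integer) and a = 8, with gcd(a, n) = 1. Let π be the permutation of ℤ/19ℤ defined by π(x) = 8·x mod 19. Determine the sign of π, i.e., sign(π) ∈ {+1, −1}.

Orbit of 7 under x↦8x: [7, 18, 11, 12, 1, 8]… (length divides ord_19(8)).
Cycle type of π: 6×3 + 1; total 4 cycles.
Σ(ℓ_i−1) = 19−4 = 15; sign = (−1)^15 = -1.
The Jacobi symbol (8|19) = -1 (Zolotarev) agrees.

-1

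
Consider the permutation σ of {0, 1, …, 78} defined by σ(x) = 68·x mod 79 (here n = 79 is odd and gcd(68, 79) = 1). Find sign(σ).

-1

Start at x=59: 59 → 62 → 29 → 76 → 33 → 32 → 43 → … (one orbit).
The orbit structure of x ↦ 68x mod 79: 2 orbits of sizes [78, 1].
79 − 2 = 77 transpositions; sign(π) = (−1)^77 = -1.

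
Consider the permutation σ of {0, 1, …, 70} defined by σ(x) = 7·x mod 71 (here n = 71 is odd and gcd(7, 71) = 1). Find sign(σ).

-1

Start at x=5: 5 → 35 → 32 → 11 → 6 → 42 → 10 → … (one orbit).
Decompose π into cycles: lengths [70, 1] (2 cycles, including the fixed point 0).
Σ(ℓ_i−1) = 71−2 = 69; sign = (−1)^69 = -1.
Check: (7/71) = -1 by Zolotarev.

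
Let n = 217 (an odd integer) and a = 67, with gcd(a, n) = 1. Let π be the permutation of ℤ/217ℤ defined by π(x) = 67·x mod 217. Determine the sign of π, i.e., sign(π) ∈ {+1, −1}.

+1

Trace 149: π^k(149) = [149, 1, 67] for k=0..2.
The orbit structure of x ↦ 67x mod 217: 73 orbits of sizes [3, 3, 3, 3, 3, 3, 3, 3, 3, 3, 3, 3, 3, 3, 3, 3, 3, 3, 3, 3, 3, 3, 3, 3, 3, 3, 3, 3, 3, 3, 3, 3, 3, 3, 3, 3, 3, 3, 3, 3, 3, 3, 3, 3, 3, 3, 3, 3, 3, 3, 3, 3, 3, 3, 3, 3, 3, 3, 3, 3, 3, 3, 3, 3, 3, 3, 3, 3, 3, 3, 3, 3, 1].
Σ(ℓ_i−1) = 217−73 = 144; sign = (−1)^144 = +1.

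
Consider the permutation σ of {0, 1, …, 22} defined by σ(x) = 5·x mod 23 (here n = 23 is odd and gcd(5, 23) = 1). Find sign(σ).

Start at x=21: 21 → 13 → 19 → 3 → 15 → 6 → 7 → … (one orbit).
Cycle lengths of π_5 on ℤ/23ℤ: [22, 1]; 2 cycles in total.
23 − 2 = 21 transpositions; sign(π) = (−1)^21 = -1.
The Jacobi symbol (5|23) = -1 (Zolotarev) agrees.

-1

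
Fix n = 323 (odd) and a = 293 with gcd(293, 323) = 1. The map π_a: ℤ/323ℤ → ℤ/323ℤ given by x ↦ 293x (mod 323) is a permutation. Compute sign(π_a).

Orbit of 183 under x↦293x: [183, 1, 293, 254, 132, 239, 259]… (length divides ord_323(293)).
The orbit structure of x ↦ 293x mod 323: 32 orbits of sizes [12, 12, 12, 12, 12, 12, 12, 12, 12, 12, 12, 12, 12, 12, 12, 12, 12, 12, 12, 12, 12, 12, 12, 12, 6, 6, 6, 4, 4, 4, 4, 1].
n − c = 323 − 32 = 291; sign = (−1)^291 = -1.
Zolotarev: (293|323) = -1, matching the cycle-count sign.

-1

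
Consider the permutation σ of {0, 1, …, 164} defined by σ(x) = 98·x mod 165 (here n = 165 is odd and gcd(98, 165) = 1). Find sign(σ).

-1

Orbit of 34 under x↦98x: [34, 32, 1, 98]… (length divides ord_165(98)).
π_98 has 50 disjoint cycles with lengths [4, 4, 4, 4, 4, 4, 4, 4, 4, 4, 4, 4, 4, 4, 4, 4, 4, 4, 4, 4, 4, 4, 4, 4, 4, 4, 4, 4, 4, 4, 4, 4, 4, 2, 2, 2, 2, 2, 2, 2, 2, 2, 2, 2, 2, 2, 2, 2, 2, 1] on {0,…,164}.
With 50 cycles on 165 points, sign = (−1)^{165−50} = -1.
Zolotarev: (98|165) = -1, matching the cycle-count sign.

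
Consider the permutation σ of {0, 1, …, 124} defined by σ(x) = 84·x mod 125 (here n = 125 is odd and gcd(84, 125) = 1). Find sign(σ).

Start at x=119: 119 → 121 → 39 → 26 → 59 → 81 → 54 → … (one orbit).
π_84 has 7 disjoint cycles with lengths [50, 50, 10, 10, 2, 2, 1] on {0,…,124}.
With 7 cycles on 125 points, sign = (−1)^{125−7} = +1.
Zolotarev: (84|125) = +1, matching the cycle-count sign.

+1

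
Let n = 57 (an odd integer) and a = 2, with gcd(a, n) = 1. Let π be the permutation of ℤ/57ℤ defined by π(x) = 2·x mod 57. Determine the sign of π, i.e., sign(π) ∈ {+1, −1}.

+1

Start at x=4: 4 → 8 → 16 → 32 → 7 → 14 → 28 → … (one orbit).
Cycle type of π: 18×3 + 2 + 1; total 5 cycles.
n − c = 57 − 5 = 52; sign = (−1)^52 = +1.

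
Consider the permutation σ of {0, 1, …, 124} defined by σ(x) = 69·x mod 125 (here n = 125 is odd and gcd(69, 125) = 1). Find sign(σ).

+1

Trace 41: π^k(41) = [41, 79, 76, 119, 86, 59, 71] for k=0..6.
The orbit structure of x ↦ 69x mod 125: 7 orbits of sizes [50, 50, 10, 10, 2, 2, 1].
sign(π) = (−1)^{n − #cycles} = (−1)^{125−7} = (−1)^118 = +1.
Check: (69/125) = +1 by Zolotarev.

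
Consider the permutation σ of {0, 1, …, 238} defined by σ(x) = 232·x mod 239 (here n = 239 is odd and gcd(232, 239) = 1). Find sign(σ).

+1

Orbit of 161 under x↦232x: [161, 68, 2, 225, 98, 31, 22]… (length divides ord_239(232)).
3 cycles of lengths [119, 119, 1].
239 − 3 = 236 transpositions; sign(π) = (−1)^236 = +1.
Via Zolotarev, sign(π_{232}) = (232|239) = +1.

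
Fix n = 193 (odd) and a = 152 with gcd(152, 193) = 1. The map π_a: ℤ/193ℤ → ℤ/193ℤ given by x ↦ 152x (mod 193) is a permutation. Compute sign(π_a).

-1

Trace 14: π^k(14) = [14, 5, 181, 106, 93, 47, 3] for k=0..6.
π_152 has 2 disjoint cycles with lengths [192, 1] on {0,…,192}.
2 cycles on 193: each ℓ→(−1)^(ℓ−1), product (−1)^191 = -1.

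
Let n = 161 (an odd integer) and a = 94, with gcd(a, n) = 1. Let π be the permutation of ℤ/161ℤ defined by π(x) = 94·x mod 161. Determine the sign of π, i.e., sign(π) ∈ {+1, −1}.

-1

Orbit of 13 under x↦94x: [13, 95, 75, 127, 24, 2, 27]… (length divides ord_161(94)).
π_94 has 6 disjoint cycles with lengths [66, 66, 11, 11, 6, 1] on {0,…,160}.
161 − 6 = 155 transpositions; sign(π) = (−1)^155 = -1.
Check: (94/161) = -1 by Zolotarev.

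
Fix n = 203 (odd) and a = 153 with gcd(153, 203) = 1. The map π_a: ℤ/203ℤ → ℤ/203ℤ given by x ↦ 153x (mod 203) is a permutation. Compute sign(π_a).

+1

Trace 76: π^k(76) = [76, 57, 195, 197, 97, 22, 118] for k=0..6.
Cycle type of π: 28×7 + 2×3 + 1; total 11 cycles.
sign(π) = (−1)^{n − #cycles} = (−1)^{203−11} = (−1)^192 = +1.
(153|203)_J = +1 (Zolotarev's lemma cross-check).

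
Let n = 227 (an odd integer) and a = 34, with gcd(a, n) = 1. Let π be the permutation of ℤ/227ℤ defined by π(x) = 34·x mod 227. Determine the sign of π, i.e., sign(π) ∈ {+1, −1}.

+1

Trace 192: π^k(192) = [192, 172, 173, 207, 1, 34, 21] for k=0..6.
The orbit structure of x ↦ 34x mod 227: 3 orbits of sizes [113, 113, 1].
With 3 cycles on 227 points, sign = (−1)^{227−3} = +1.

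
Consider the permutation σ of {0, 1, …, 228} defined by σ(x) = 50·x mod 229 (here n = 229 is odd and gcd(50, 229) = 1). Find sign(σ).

-1

Orbit of 111 under x↦50x: [111, 54, 181, 119, 225, 29, 76]… (length divides ord_229(50)).
The orbit structure of x ↦ 50x mod 229: 2 orbits of sizes [228, 1].
n − c = 229 − 2 = 227; sign = (−1)^227 = -1.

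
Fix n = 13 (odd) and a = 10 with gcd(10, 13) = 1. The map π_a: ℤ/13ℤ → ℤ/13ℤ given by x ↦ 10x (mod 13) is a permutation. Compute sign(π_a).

+1

Trace 9: π^k(9) = [9, 12, 3, 4, 1, 10] for k=0..5.
Cycle lengths of π_10 on ℤ/13ℤ: [6, 6, 1]; 3 cycles in total.
With 3 cycles on 13 points, sign = (−1)^{13−3} = +1.
(10|13)_J = +1 (Zolotarev's lemma cross-check).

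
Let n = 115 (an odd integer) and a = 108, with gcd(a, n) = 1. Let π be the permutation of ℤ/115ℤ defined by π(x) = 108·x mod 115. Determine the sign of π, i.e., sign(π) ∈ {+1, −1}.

Trace 98: π^k(98) = [98, 4, 87, 81, 8, 59, 47] for k=0..6.
Cycle lengths of π_108 on ℤ/115ℤ: [44, 44, 11, 11, 4, 1]; 6 cycles in total.
6 cycles on 115: each ℓ→(−1)^(ℓ−1), product (−1)^109 = -1.
Check: (108/115) = -1 by Zolotarev.

-1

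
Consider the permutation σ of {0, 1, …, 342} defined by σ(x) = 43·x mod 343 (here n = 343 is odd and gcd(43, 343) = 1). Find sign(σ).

Start at x=155: 155 → 148 → 190 → 281 → 78 → 267 → 162 → … (one orbit).
19 cycles of lengths [49, 49, 49, 49, 49, 49, 7, 7, 7, 7, 7, 7, 1, 1, 1, 1, 1, 1, 1].
19 cycles on 343: each ℓ→(−1)^(ℓ−1), product (−1)^324 = +1.

+1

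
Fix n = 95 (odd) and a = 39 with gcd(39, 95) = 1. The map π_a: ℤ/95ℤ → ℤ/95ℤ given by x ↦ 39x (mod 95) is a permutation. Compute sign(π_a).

+1

Trace 39: π^k(39) = [39, 1] for k=0..1.
The orbit structure of x ↦ 39x mod 95: 57 orbits of sizes [2, 2, 2, 2, 2, 2, 2, 2, 2, 2, 2, 2, 2, 2, 2, 2, 2, 2, 2, 2, 2, 2, 2, 2, 2, 2, 2, 2, 2, 2, 2, 2, 2, 2, 2, 2, 2, 2, 1, 1, 1, 1, 1, 1, 1, 1, 1, 1, 1, 1, 1, 1, 1, 1, 1, 1, 1].
Σ(ℓ_i−1) = 95−57 = 38; sign = (−1)^38 = +1.
(39|95)_J = +1 (Zolotarev's lemma cross-check).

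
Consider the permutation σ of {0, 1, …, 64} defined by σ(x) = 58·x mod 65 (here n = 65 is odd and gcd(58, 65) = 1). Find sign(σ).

Orbit of 61 under x↦58x: [61, 28, 64, 7, 16, 18, 4]… (length divides ord_65(58)).
π_58 has 7 disjoint cycles with lengths [12, 12, 12, 12, 12, 4, 1] on {0,…,64}.
With 7 cycles on 65 points, sign = (−1)^{65−7} = +1.

+1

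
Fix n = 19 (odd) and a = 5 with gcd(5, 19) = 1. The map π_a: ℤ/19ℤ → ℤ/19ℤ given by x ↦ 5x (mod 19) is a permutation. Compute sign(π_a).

Trace 17: π^k(17) = [17, 9, 7, 16, 4, 1, 5] for k=0..6.
The orbit structure of x ↦ 5x mod 19: 3 orbits of sizes [9, 9, 1].
3 cycles on 19: each ℓ→(−1)^(ℓ−1), product (−1)^16 = +1.
(5|19)_J = +1 (Zolotarev's lemma cross-check).

+1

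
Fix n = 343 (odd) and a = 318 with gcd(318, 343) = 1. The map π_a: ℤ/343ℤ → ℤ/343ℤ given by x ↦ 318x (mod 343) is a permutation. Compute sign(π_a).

-1

Orbit of 176 under x↦318x: [176, 59, 240, 174, 109, 19, 211]… (length divides ord_343(318)).
Decompose π into cycles: lengths [294, 42, 6, 1] (4 cycles, including the fixed point 0).
343 − 4 = 339 transpositions; sign(π) = (−1)^339 = -1.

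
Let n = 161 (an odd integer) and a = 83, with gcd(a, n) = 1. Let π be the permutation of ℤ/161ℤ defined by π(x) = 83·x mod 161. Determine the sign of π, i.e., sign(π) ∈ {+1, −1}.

Orbit of 8 under x↦83x: [8, 20, 50, 125, 71, 97, 1]… (length divides ord_161(83)).
Cycle type of π: 22×7 + 2×3 + 1; total 11 cycles.
11 cycles on 161: each ℓ→(−1)^(ℓ−1), product (−1)^150 = +1.
(83|161)_J = +1 (Zolotarev's lemma cross-check).

+1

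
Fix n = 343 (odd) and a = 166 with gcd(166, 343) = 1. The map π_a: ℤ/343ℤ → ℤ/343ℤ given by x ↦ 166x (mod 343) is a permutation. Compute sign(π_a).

Start at x=50: 50 → 68 → 312 → 342 → 177 → 227 → 295 → … (one orbit).
Decompose π into cycles: lengths [42, 42, 42, 42, 42, 42, 42, 6, 6, 6, 6, 6, 6, 6, 6, 1] (16 cycles, including the fixed point 0).
sign(π) = (−1)^{n − #cycles} = (−1)^{343−16} = (−1)^327 = -1.
The Jacobi symbol (166|343) = -1 (Zolotarev) agrees.

-1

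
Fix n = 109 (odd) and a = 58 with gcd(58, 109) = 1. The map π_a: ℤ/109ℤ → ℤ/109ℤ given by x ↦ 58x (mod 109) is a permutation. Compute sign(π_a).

-1

Orbit of 64 under x↦58x: [64, 6, 21, 19, 12, 42, 38]… (length divides ord_109(58)).
Cycle type of π: 108 + 1; total 2 cycles.
With 2 cycles on 109 points, sign = (−1)^{109−2} = -1.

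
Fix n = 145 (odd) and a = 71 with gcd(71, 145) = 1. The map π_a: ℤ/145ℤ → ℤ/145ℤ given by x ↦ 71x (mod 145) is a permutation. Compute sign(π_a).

Trace 91: π^k(91) = [91, 81, 96, 1, 71, 111, 51] for k=0..6.
Cycle type of π: 14×10 + 1×5; total 15 cycles.
With 15 cycles on 145 points, sign = (−1)^{145−15} = +1.
Via Zolotarev, sign(π_{71}) = (71|145) = +1.

+1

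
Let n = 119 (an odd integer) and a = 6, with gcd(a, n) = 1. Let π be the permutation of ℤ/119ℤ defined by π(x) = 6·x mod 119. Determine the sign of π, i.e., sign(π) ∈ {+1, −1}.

Start at x=15: 15 → 90 → 64 → 27 → 43 → 20 → 1 → … (one orbit).
Decompose π into cycles: lengths [16, 16, 16, 16, 16, 16, 16, 2, 2, 2, 1] (11 cycles, including the fixed point 0).
119 − 11 = 108 transpositions; sign(π) = (−1)^108 = +1.
Via Zolotarev, sign(π_{6}) = (6|119) = +1.

+1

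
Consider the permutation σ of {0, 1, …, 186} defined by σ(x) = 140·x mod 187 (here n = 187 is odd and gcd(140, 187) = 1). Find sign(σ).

Orbit of 137 under x↦140x: [137, 106, 67, 30, 86, 72, 169]… (length divides ord_187(140)).
The orbit structure of x ↦ 140x mod 187: 14 orbits of sizes [20, 20, 20, 20, 20, 20, 20, 20, 10, 4, 4, 4, 4, 1].
187 − 14 = 173 transpositions; sign(π) = (−1)^173 = -1.

-1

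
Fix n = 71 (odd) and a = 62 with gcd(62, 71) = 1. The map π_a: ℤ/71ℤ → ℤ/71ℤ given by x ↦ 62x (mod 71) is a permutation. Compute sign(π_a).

-1

Orbit of 25 under x↦62x: [25, 59, 37, 22, 15, 7, 8]… (length divides ord_71(62)).
2 cycles of lengths [70, 1].
2 cycles on 71: each ℓ→(−1)^(ℓ−1), product (−1)^69 = -1.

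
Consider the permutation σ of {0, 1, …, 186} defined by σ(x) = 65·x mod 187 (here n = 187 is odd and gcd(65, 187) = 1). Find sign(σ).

Trace 65: π^k(65) = [65, 111, 109, 166, 131, 100, 142] for k=0..6.
Cycle lengths of π_65 on ℤ/187ℤ: [16, 16, 16, 16, 16, 16, 16, 16, 16, 16, 16, 2, 2, 2, 2, 2, 1]; 17 cycles in total.
187 − 17 = 170 transpositions; sign(π) = (−1)^170 = +1.

+1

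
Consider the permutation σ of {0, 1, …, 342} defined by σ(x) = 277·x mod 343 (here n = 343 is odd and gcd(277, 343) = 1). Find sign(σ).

+1

Start at x=116: 116 → 233 → 57 → 11 → 303 → 239 → 4 → … (one orbit).
Cycle lengths of π_277 on ℤ/343ℤ: [147, 147, 21, 21, 3, 3, 1]; 7 cycles in total.
343 − 7 = 336 transpositions; sign(π) = (−1)^336 = +1.
The Jacobi symbol (277|343) = +1 (Zolotarev) agrees.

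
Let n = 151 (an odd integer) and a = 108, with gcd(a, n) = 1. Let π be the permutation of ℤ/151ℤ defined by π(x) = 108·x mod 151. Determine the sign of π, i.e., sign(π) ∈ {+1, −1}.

-1

Trace 104: π^k(104) = [104, 58, 73, 32, 134, 127, 126] for k=0..6.
Decompose π into cycles: lengths [150, 1] (2 cycles, including the fixed point 0).
With 2 cycles on 151 points, sign = (−1)^{151−2} = -1.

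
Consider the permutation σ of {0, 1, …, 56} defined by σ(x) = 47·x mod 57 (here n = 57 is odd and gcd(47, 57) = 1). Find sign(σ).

Orbit of 17 under x↦47x: [17, 1, 47, 43, 26, 25, 35]… (length divides ord_57(47)).
The orbit structure of x ↦ 47x mod 57: 6 orbits of sizes [18, 18, 9, 9, 2, 1].
n − c = 57 − 6 = 51; sign = (−1)^51 = -1.

-1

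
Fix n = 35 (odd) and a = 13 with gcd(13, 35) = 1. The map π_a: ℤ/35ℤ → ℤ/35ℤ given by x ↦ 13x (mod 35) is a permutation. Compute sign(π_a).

+1

Start at x=1: 1 → 13 → 29 → 27 → 1 (one orbit).
Cycle lengths of π_13 on ℤ/35ℤ: [4, 4, 4, 4, 4, 4, 4, 2, 2, 2, 1]; 11 cycles in total.
Σ(ℓ_i−1) = 35−11 = 24; sign = (−1)^24 = +1.
The Jacobi symbol (13|35) = +1 (Zolotarev) agrees.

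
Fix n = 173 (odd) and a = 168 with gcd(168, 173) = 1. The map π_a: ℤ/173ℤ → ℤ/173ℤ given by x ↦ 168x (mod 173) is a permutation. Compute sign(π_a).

-1

Start at x=160: 160 → 65 → 21 → 68 → 6 → 143 → 150 → … (one orbit).
The orbit structure of x ↦ 168x mod 173: 2 orbits of sizes [172, 1].
Σ(ℓ_i−1) = 173−2 = 171; sign = (−1)^171 = -1.
Via Zolotarev, sign(π_{168}) = (168|173) = -1.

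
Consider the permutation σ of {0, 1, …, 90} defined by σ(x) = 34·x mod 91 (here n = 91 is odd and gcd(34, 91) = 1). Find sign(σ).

+1

Start at x=83: 83 → 1 → 34 → 64 → 83 (one orbit).
Decompose π into cycles: lengths [4, 4, 4, 4, 4, 4, 4, 4, 4, 4, 4, 4, 4, 4, 4, 4, 4, 4, 4, 4, 4, 2, 2, 2, 1] (25 cycles, including the fixed point 0).
With 25 cycles on 91 points, sign = (−1)^{91−25} = +1.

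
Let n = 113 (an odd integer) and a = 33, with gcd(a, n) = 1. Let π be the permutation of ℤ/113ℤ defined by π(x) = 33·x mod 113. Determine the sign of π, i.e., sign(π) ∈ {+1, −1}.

Trace 46: π^k(46) = [46, 49, 35, 25, 34, 105, 75] for k=0..6.
The orbit structure of x ↦ 33x mod 113: 2 orbits of sizes [112, 1].
sign(π) = (−1)^{n − #cycles} = (−1)^{113−2} = (−1)^111 = -1.
Check: (33/113) = -1 by Zolotarev.

-1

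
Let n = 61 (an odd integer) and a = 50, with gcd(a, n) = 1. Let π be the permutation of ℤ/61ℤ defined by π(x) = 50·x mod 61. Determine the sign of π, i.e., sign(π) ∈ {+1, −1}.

-1

Start at x=11: 11 → 1 → 50 → 60 → 11 (one orbit).
16 cycles of lengths [4, 4, 4, 4, 4, 4, 4, 4, 4, 4, 4, 4, 4, 4, 4, 1].
With 16 cycles on 61 points, sign = (−1)^{61−16} = -1.
(50|61)_J = -1 (Zolotarev's lemma cross-check).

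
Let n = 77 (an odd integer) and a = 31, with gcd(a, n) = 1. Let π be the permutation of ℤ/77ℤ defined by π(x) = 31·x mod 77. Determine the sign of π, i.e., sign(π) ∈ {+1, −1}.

-1

Start at x=36: 36 → 38 → 23 → 20 → 4 → 47 → 71 → … (one orbit).
Decompose π into cycles: lengths [30, 30, 6, 5, 5, 1] (6 cycles, including the fixed point 0).
sign(π) = (−1)^{n − #cycles} = (−1)^{77−6} = (−1)^71 = -1.
Via Zolotarev, sign(π_{31}) = (31|77) = -1.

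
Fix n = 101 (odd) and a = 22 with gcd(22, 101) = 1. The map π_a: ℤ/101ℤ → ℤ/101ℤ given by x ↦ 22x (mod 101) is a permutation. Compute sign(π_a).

Start at x=87: 87 → 96 → 92 → 4 → 88 → 17 → 71 → … (one orbit).
Decompose π into cycles: lengths [50, 50, 1] (3 cycles, including the fixed point 0).
101 − 3 = 98 transpositions; sign(π) = (−1)^98 = +1.
(22|101)_J = +1 (Zolotarev's lemma cross-check).

+1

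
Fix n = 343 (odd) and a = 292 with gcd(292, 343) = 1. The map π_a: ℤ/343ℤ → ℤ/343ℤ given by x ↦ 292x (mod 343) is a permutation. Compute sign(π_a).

Trace 187: π^k(187) = [187, 67, 13, 23, 199, 141, 12] for k=0..6.
4 cycles of lengths [294, 42, 6, 1].
Σ(ℓ_i−1) = 343−4 = 339; sign = (−1)^339 = -1.

-1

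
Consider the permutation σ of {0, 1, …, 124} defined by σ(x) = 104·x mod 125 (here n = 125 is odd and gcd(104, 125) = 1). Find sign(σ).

Trace 104: π^k(104) = [104, 66, 114, 106, 24, 121, 84] for k=0..6.
Cycle type of π: 50×2 + 10×2 + 2×2 + 1; total 7 cycles.
Σ(ℓ_i−1) = 125−7 = 118; sign = (−1)^118 = +1.
The Jacobi symbol (104|125) = +1 (Zolotarev) agrees.

+1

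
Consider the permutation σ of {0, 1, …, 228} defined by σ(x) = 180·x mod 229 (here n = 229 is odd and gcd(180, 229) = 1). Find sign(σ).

Orbit of 161 under x↦180x: [161, 126, 9, 17, 83, 55, 53]… (length divides ord_229(180)).
The orbit structure of x ↦ 180x mod 229: 5 orbits of sizes [57, 57, 57, 57, 1].
229 − 5 = 224 transpositions; sign(π) = (−1)^224 = +1.
Check: (180/229) = +1 by Zolotarev.

+1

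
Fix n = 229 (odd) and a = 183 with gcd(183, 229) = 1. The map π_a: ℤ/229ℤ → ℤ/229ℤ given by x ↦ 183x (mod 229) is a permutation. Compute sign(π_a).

Start at x=111: 111 → 161 → 151 → 153 → 61 → 171 → 149 → … (one orbit).
5 cycles of lengths [57, 57, 57, 57, 1].
229 − 5 = 224 transpositions; sign(π) = (−1)^224 = +1.
The Jacobi symbol (183|229) = +1 (Zolotarev) agrees.

+1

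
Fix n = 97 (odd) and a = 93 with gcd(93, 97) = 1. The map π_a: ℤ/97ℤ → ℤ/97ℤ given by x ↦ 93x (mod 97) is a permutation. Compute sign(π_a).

Trace 6: π^k(6) = [6, 73, 96, 4, 81, 64, 35] for k=0..6.
Decompose π into cycles: lengths [24, 24, 24, 24, 1] (5 cycles, including the fixed point 0).
n − c = 97 − 5 = 92; sign = (−1)^92 = +1.

+1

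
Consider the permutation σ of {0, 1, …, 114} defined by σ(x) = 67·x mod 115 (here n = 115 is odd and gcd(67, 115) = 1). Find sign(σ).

+1

Orbit of 37 under x↦67x: [37, 64, 33, 26, 17, 104, 68]… (length divides ord_115(67)).
π_67 has 5 disjoint cycles with lengths [44, 44, 22, 4, 1] on {0,…,114}.
Σ(ℓ_i−1) = 115−5 = 110; sign = (−1)^110 = +1.
Zolotarev: (67|115) = +1, matching the cycle-count sign.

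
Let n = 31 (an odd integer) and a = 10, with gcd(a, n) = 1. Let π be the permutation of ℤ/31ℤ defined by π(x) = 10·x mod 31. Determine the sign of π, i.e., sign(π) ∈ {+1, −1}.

Trace 10: π^k(10) = [10, 7, 8, 18, 25, 2, 20] for k=0..6.
Cycle type of π: 15×2 + 1; total 3 cycles.
With 3 cycles on 31 points, sign = (−1)^{31−3} = +1.
(10|31)_J = +1 (Zolotarev's lemma cross-check).

+1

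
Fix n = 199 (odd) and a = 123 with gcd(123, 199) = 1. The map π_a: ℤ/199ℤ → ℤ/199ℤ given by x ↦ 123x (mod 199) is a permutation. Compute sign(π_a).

Trace 63: π^k(63) = [63, 187, 116, 139, 182, 98, 114] for k=0..6.
Cycle type of π: 33×6 + 1; total 7 cycles.
7 cycles on 199: each ℓ→(−1)^(ℓ−1), product (−1)^192 = +1.

+1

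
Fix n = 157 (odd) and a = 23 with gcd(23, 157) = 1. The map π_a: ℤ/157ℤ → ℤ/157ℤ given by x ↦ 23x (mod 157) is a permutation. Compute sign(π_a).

-1

Start at x=116: 116 → 156 → 134 → 99 → 79 → 90 → 29 → … (one orbit).
The orbit structure of x ↦ 23x mod 157: 4 orbits of sizes [52, 52, 52, 1].
n − c = 157 − 4 = 153; sign = (−1)^153 = -1.
(23|157)_J = -1 (Zolotarev's lemma cross-check).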